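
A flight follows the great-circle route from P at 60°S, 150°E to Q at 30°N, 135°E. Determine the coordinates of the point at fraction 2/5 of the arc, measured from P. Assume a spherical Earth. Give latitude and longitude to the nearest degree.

Convert each endpoint to a unit vector on the sphere (x = cos φ cos λ, y = cos φ sin λ, z = sin φ).
The central angle between the endpoints is δ = arccos(p₁·p₂) ≈ 1.586 rad (90.8°).
Interpolate at f = 2/5 with slerp weights a = sin((1−f)δ)/sin δ ≈ 0.814, b = sin(fδ)/sin δ ≈ 0.593.
p = a·p₁ + b·p₂ ≈ (-0.715, 0.566, -0.409); φ = arcsin(p_z) ≈ -24.13°, λ = atan2(p_y, p_x) ≈ 141.63°.

≈ 24°S, 142°E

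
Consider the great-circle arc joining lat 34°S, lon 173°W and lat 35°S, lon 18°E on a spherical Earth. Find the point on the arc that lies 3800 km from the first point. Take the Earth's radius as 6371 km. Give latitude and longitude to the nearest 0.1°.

From cos δ = sin φ₁ sin φ₂ + cos φ₁ cos φ₂ cos Δλ, the central angle is δ ≈ 1.924 rad (110.2°). The total great-circle distance is δ·R ≈ 1.924 × 6371 ≈ 12258 km, so the target fraction is f = 3800/12258 ≈ 0.310.
Interpolate at f ≈ 0.310 with slerp weights a = sin((1−f)δ)/sin δ ≈ 1.034, b = sin(fδ)/sin δ ≈ 0.599.
p = a·p₁ + b·p₂ ≈ (-0.385, 0.047, -0.922); φ = arcsin(p_z) ≈ -67.19°, λ = atan2(p_y, p_x) ≈ 173.03°.

≈ lat 67.2°S, lon 173.0°E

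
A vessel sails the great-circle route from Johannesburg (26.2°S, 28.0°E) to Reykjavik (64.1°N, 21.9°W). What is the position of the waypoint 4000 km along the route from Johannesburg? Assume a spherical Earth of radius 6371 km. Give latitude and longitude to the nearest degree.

Convert each endpoint to a unit vector on the sphere (x = cos φ cos λ, y = cos φ sin λ, z = sin φ).
The central angle between the endpoints is δ = arccos(p₁·p₂) ≈ 1.716 rad (98.3°). The total great-circle distance is δ·R ≈ 1.716 × 6371 ≈ 10933 km, so the target fraction is f = 4000/10933 ≈ 0.366.
Interpolate at f ≈ 0.366 with slerp weights a = sin((1−f)δ)/sin δ ≈ 0.895, b = sin(fδ)/sin δ ≈ 0.594.
p = a·p₁ + b·p₂ ≈ (0.950, 0.280, 0.139); φ = arcsin(p_z) ≈ 7.98°, λ = atan2(p_y, p_x) ≈ 16.45°.

≈ 8°N, 16°E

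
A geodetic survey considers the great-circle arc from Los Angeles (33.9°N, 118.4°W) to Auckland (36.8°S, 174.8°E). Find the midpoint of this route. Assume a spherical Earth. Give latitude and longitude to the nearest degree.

Convert each endpoint to a unit vector on the sphere (x = cos φ cos λ, y = cos φ sin λ, z = sin φ).
The central angle between the endpoints is δ = arccos(p₁·p₂) ≈ 1.643 rad (94.1°).
Interpolate at f = 1/2 with slerp weights a = sin((1−f)δ)/sin δ ≈ 0.734, b = sin(fδ)/sin δ ≈ 0.734.
p = a·p₁ + b·p₂ ≈ (-0.875, -0.483, -0.030); φ = arcsin(p_z) ≈ -1.74°, λ = atan2(p_y, p_x) ≈ -151.12°.

≈ 2°S, 151°W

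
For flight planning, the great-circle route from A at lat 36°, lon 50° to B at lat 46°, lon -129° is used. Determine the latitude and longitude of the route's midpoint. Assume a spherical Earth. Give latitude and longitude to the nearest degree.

≈ lat 85°, lon 44°

Convert each endpoint to a unit vector on the sphere (x = cos φ cos λ, y = cos φ sin λ, z = sin φ).
The central angle between the endpoints is δ = arccos(p₁·p₂) ≈ 1.710 rad (98.0°).
Interpolate at f = 1/2 with slerp weights a = sin((1−f)δ)/sin δ ≈ 0.762, b = sin(fδ)/sin δ ≈ 0.762.
p = a·p₁ + b·p₂ ≈ (0.063, 0.061, 0.996); φ = arcsin(p_z) ≈ 84.97°, λ = atan2(p_y, p_x) ≈ 43.95°.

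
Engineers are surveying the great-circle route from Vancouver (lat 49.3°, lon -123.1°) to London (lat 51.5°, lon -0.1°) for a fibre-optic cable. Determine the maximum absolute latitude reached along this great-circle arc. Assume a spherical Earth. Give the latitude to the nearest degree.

≈ 68°

The great circle lies in the plane with unit normal n̂ = (p₁ × p₂)/|p₁ × p₂|.
Here n̂_z ≈ +0.367; the vertex latitude is φ_max = arccos|n̂_z| ≈ 68.5°.
Check via Clairaut: cos φ_max = |cos φ₁| · sin C = cos(49.3°)·sin(34.2°) ≈ 0.367, again giving ≈ 68.5°.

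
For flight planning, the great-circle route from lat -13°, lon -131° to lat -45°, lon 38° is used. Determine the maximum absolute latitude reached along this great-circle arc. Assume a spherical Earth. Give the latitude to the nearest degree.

≈ -81°

The great circle lies in the plane with unit normal n̂ = (p₁ × p₂)/|p₁ × p₂|.
Here n̂_z ≈ +0.154; the vertex latitude is φ_max = arccos|n̂_z| ≈ 81.2°.
Check via Clairaut: cos φ_max = |cos φ₁| · sin C = cos(13.0°)·sin(170.9°) ≈ 0.154, again giving ≈ 81.2°.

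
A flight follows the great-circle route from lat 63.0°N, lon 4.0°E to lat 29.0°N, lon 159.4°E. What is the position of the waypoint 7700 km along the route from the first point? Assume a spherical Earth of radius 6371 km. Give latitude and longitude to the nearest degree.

≈ lat 45°N, lon 155°E

Write both endpoints as unit vectors p₁, p₂ with components (cos φ cos λ, cos φ sin λ, sin φ).
The central angle between the endpoints is δ = arccos(p₁·p₂) ≈ 1.500 rad (85.9°). The total great-circle distance is δ·R ≈ 1.500 × 6371 ≈ 9555 km, so the target fraction is f = 7700/9555 ≈ 0.806.
Interpolate at f ≈ 0.806 with slerp weights a = sin((1−f)δ)/sin δ ≈ 0.288, b = sin(fδ)/sin δ ≈ 0.937.
p = a·p₁ + b·p₂ ≈ (-0.637, 0.298, 0.711); φ = arcsin(p_z) ≈ 45.31°, λ = atan2(p_y, p_x) ≈ 154.96°.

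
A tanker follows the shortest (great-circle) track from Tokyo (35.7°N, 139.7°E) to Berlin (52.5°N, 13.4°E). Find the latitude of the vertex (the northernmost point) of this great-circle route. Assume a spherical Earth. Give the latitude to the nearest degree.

≈ 66°N

The great circle lies in the plane with unit normal n̂ = (p₁ × p₂)/|p₁ × p₂|.
Here n̂_z ≈ -0.404; the vertex latitude is φ_max = arccos|n̂_z| ≈ 66.2°.
Check via Clairaut: cos φ_max = |cos φ₁| · sin C = cos(35.7°)·sin(29.9°) ≈ 0.404, again giving ≈ 66.2°.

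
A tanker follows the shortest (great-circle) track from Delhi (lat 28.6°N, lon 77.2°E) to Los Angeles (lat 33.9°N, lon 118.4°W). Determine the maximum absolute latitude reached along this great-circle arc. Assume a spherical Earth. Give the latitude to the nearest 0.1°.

The great circle lies in the plane with unit normal n̂ = (p₁ × p₂)/|p₁ × p₂|.
Here n̂_z ≈ +0.218; the vertex latitude is φ_max = arccos|n̂_z| ≈ 77.4°.
Check via Clairaut: cos φ_max = |cos φ₁| · sin C = cos(28.6°)·sin(14.4°) ≈ 0.218, again giving ≈ 77.4°.

≈ 77.4°N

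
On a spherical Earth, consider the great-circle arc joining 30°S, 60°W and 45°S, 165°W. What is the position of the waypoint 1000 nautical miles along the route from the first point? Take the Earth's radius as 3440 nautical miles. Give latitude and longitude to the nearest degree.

Convert each endpoint to a unit vector on the sphere (x = cos φ cos λ, y = cos φ sin λ, z = sin φ).
The central angle between the endpoints is δ = arccos(p₁·p₂) ≈ 1.374 rad (78.8°). The total great-circle distance is δ·R ≈ 1.374 × 3440 ≈ 4728 nmi, so the target fraction is f = 1000/4728 ≈ 0.211.
Interpolate at f ≈ 0.211 with slerp weights a = sin((1−f)δ)/sin δ ≈ 0.901, b = sin(fδ)/sin δ ≈ 0.292.
p = a·p₁ + b·p₂ ≈ (0.191, -0.729, -0.657); φ = arcsin(p_z) ≈ -41.08°, λ = atan2(p_y, p_x) ≈ -75.36°.

≈ 41°S, 75°W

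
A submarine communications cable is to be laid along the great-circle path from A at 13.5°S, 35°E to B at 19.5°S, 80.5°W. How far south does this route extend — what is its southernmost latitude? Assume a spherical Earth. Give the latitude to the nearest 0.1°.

≈ 29.3°S

The great circle lies in the plane with unit normal n̂ = (p₁ × p₂)/|p₁ × p₂|.
Here n̂_z ≈ -0.872; the vertex latitude is φ_max = arccos|n̂_z| ≈ 29.3°.
Check via Clairaut: cos φ_max = |cos φ₁| · sin C = cos(13.5°)·sin(116.2°) ≈ 0.872, again giving ≈ 29.3°.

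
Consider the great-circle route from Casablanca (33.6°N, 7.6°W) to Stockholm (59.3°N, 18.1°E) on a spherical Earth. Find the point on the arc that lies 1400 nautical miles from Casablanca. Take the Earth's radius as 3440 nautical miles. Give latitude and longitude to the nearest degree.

≈ 54°N, 9°E

Write both endpoints as unit vectors p₁, p₂ with components (cos φ cos λ, cos φ sin λ, sin φ).
The central angle between the endpoints is δ = arccos(p₁·p₂) ≈ 0.537 rad (30.8°). The total great-circle distance is δ·R ≈ 0.537 × 3440 ≈ 1849 nmi, so the target fraction is f = 1400/1849 ≈ 0.757.
Interpolate at f ≈ 0.757 with slerp weights a = sin((1−f)δ)/sin δ ≈ 0.254, b = sin(fδ)/sin δ ≈ 0.773.
p = a·p₁ + b·p₂ ≈ (0.585, 0.095, 0.805); φ = arcsin(p_z) ≈ 53.66°, λ = atan2(p_y, p_x) ≈ 9.19°.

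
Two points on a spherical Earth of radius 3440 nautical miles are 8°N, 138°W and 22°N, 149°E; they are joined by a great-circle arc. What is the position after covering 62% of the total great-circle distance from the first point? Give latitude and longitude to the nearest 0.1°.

≈ 20.0°N, 178.0°E

From cos δ = sin φ₁ sin φ₂ + cos φ₁ cos φ₂ cos Δλ, the central angle is δ ≈ 1.244 rad (71.3°).
Interpolate at f = 0.62 with slerp weights a = sin((1−f)δ)/sin δ ≈ 0.481, b = sin(fδ)/sin δ ≈ 0.736.
p = a·p₁ + b·p₂ ≈ (-0.939, 0.033, 0.343); φ = arcsin(p_z) ≈ 20.04°, λ = atan2(p_y, p_x) ≈ 177.99°.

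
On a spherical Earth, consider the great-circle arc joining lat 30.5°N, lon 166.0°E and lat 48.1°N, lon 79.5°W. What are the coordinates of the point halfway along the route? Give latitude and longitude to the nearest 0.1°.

≈ lat 56.0°N, lon 147.9°W

Convert each endpoint to a unit vector on the sphere (x = cos φ cos λ, y = cos φ sin λ, z = sin φ).
The central angle between the endpoints is δ = arccos(p₁·p₂) ≈ 1.431 rad (82.0°).
Interpolate at f = 1/2 with slerp weights a = sin((1−f)δ)/sin δ ≈ 0.663, b = sin(fδ)/sin δ ≈ 0.663.
p = a·p₁ + b·p₂ ≈ (-0.473, -0.297, 0.829); φ = arcsin(p_z) ≈ 56.03°, λ = atan2(p_y, p_x) ≈ -147.89°.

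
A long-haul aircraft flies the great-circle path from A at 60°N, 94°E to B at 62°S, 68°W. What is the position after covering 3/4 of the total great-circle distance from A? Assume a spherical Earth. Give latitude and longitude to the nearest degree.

Convert each endpoint to a unit vector on the sphere (x = cos φ cos λ, y = cos φ sin λ, z = sin φ).
The central angle between the endpoints is δ = arccos(p₁·p₂) ≈ 2.986 rad (171.1°).
Interpolate at f = 3/4 with slerp weights a = sin((1−f)δ)/sin δ ≈ 4.379, b = sin(fδ)/sin δ ≈ 5.060.
p = a·p₁ + b·p₂ ≈ (0.737, -0.018, -0.675); φ = arcsin(p_z) ≈ -42.49°, λ = atan2(p_y, p_x) ≈ -1.43°.

≈ 42°S, 1°W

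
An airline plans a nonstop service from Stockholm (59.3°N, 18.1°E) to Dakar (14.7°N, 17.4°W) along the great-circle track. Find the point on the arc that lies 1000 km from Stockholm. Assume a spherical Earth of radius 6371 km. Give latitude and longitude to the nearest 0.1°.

Write both endpoints as unit vectors p₁, p₂ with components (cos φ cos λ, cos φ sin λ, sin φ).
The central angle between the endpoints is δ = arccos(p₁·p₂) ≈ 0.902 rad (51.7°). The total great-circle distance is δ·R ≈ 0.902 × 6371 ≈ 5745 km, so the target fraction is f = 1000/5745 ≈ 0.174.
Interpolate at f ≈ 0.174 with slerp weights a = sin((1−f)δ)/sin δ ≈ 0.864, b = sin(fδ)/sin δ ≈ 0.199.
p = a·p₁ + b·p₂ ≈ (0.603, 0.079, 0.794); φ = arcsin(p_z) ≈ 52.52°, λ = atan2(p_y, p_x) ≈ 7.50°.

≈ 52.5°N, 7.5°E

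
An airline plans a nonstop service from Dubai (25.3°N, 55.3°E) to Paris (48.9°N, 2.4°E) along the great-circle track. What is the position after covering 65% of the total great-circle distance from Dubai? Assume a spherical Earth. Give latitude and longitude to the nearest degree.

≈ 44°N, 25°E

Write both endpoints as unit vectors p₁, p₂ with components (cos φ cos λ, cos φ sin λ, sin φ).
The central angle between the endpoints is δ = arccos(p₁·p₂) ≈ 0.822 rad (47.1°).
Interpolate at f = 0.65 with slerp weights a = sin((1−f)δ)/sin δ ≈ 0.387, b = sin(fδ)/sin δ ≈ 0.695.
p = a·p₁ + b·p₂ ≈ (0.656, 0.307, 0.689); φ = arcsin(p_z) ≈ 43.59°, λ = atan2(p_y, p_x) ≈ 25.08°.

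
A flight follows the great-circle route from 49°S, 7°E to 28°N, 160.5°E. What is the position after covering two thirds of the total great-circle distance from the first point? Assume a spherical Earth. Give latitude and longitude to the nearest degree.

Write both endpoints as unit vectors p₁, p₂ with components (cos φ cos λ, cos φ sin λ, sin φ).
The central angle between the endpoints is δ = arccos(p₁·p₂) ≈ 2.632 rad (150.8°).
Interpolate at f = 2/3 with slerp weights a = sin((1−f)δ)/sin δ ≈ 1.575, b = sin(fδ)/sin δ ≈ 2.014.
p = a·p₁ + b·p₂ ≈ (-0.651, 0.719, -0.243); φ = arcsin(p_z) ≈ -14.08°, λ = atan2(p_y, p_x) ≈ 132.12°.

≈ 14°S, 132°E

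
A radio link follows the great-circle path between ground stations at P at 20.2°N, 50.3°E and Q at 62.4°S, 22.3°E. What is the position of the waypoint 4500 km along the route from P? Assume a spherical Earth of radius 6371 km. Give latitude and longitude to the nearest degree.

Convert each endpoint to a unit vector on the sphere (x = cos φ cos λ, y = cos φ sin λ, z = sin φ).
The central angle between the endpoints is δ = arccos(p₁·p₂) ≈ 1.493 rad (85.5°). The total great-circle distance is δ·R ≈ 1.493 × 6371 ≈ 9511 km, so the target fraction is f = 4500/9511 ≈ 0.473.
Interpolate at f ≈ 0.473 with slerp weights a = sin((1−f)δ)/sin δ ≈ 0.710, b = sin(fδ)/sin δ ≈ 0.651.
p = a·p₁ + b·p₂ ≈ (0.705, 0.627, -0.332); φ = arcsin(p_z) ≈ -19.38°, λ = atan2(p_y, p_x) ≈ 41.67°.

≈ 19°S, 42°E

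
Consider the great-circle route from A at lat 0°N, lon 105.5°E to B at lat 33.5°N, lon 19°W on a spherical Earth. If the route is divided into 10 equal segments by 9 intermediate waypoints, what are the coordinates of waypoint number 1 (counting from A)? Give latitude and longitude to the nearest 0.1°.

Convert each endpoint to a unit vector on the sphere (x = cos φ cos λ, y = cos φ sin λ, z = sin φ).
The central angle between the endpoints is δ = arccos(p₁·p₂) ≈ 2.063 rad (118.2°).
Interpolate at f = 1/10 with slerp weights a = sin((1−f)δ)/sin δ ≈ 1.089, b = sin(fδ)/sin δ ≈ 0.232.
p = a·p₁ + b·p₂ ≈ (-0.108, 0.986, 0.128); φ = arcsin(p_z) ≈ 7.37°, λ = atan2(p_y, p_x) ≈ 96.23°.

≈ lat 7.4°N, lon 96.2°E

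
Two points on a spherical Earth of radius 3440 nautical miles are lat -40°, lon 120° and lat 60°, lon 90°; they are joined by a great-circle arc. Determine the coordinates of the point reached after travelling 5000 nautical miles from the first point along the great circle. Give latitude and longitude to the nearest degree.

From cos δ = sin φ₁ sin φ₂ + cos φ₁ cos φ₂ cos Δλ, the central angle is δ ≈ 1.798 rad (103.0°). The total great-circle distance is δ·R ≈ 1.798 × 3440 ≈ 6184 nmi, so the target fraction is f = 5000/6184 ≈ 0.809.
Interpolate at f ≈ 0.809 with slerp weights a = sin((1−f)δ)/sin δ ≈ 0.346, b = sin(fδ)/sin δ ≈ 1.019.
p = a·p₁ + b·p₂ ≈ (-0.133, 0.739, 0.660); φ = arcsin(p_z) ≈ 41.31°, λ = atan2(p_y, p_x) ≈ 100.17°.

≈ lat 41°, lon 100°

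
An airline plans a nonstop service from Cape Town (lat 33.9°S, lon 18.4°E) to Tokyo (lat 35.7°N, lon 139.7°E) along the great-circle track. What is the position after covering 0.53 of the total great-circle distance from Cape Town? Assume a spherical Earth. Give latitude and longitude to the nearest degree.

≈ lat 4°N, lon 81°E

Convert each endpoint to a unit vector on the sphere (x = cos φ cos λ, y = cos φ sin λ, z = sin φ).
The central angle between the endpoints is δ = arccos(p₁·p₂) ≈ 2.313 rad (132.5°).
Interpolate at f = 0.53 with slerp weights a = sin((1−f)δ)/sin δ ≈ 1.201, b = sin(fδ)/sin δ ≈ 1.276.
p = a·p₁ + b·p₂ ≈ (0.155, 0.985, 0.075); φ = arcsin(p_z) ≈ 4.31°, λ = atan2(p_y, p_x) ≈ 81.05°.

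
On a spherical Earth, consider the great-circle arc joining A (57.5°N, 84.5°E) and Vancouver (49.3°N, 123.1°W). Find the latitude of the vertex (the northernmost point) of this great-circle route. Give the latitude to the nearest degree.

The great circle lies in the plane with unit normal n̂ = (p₁ × p₂)/|p₁ × p₂|.
Here n̂_z ≈ +0.172; the vertex latitude is φ_max = arccos|n̂_z| ≈ 80.1°.
Check via Clairaut: cos φ_max = |cos φ₁| · sin C = cos(57.5°)·sin(18.7°) ≈ 0.172, again giving ≈ 80.1°.

≈ 80°N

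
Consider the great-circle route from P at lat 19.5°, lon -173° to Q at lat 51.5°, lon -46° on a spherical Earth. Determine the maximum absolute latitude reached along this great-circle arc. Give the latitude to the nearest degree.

≈ 62°

The great circle lies in the plane with unit normal n̂ = (p₁ × p₂)/|p₁ × p₂|.
Here n̂_z ≈ +0.471; the vertex latitude is φ_max = arccos|n̂_z| ≈ 61.9°.
Check via Clairaut: cos φ_max = |cos φ₁| · sin C = cos(19.5°)·sin(30.0°) ≈ 0.471, again giving ≈ 61.9°.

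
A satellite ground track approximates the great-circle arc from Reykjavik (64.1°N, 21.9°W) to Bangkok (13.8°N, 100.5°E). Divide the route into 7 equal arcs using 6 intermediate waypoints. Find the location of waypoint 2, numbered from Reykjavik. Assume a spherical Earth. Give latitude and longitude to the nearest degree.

≈ 67°N, 43°E

Write both endpoints as unit vectors p₁, p₂ with components (cos φ cos λ, cos φ sin λ, sin φ).
The central angle between the endpoints is δ = arccos(p₁·p₂) ≈ 1.584 rad (90.7°).
Interpolate at f = 2/7 with slerp weights a = sin((1−f)δ)/sin δ ≈ 0.905, b = sin(fδ)/sin δ ≈ 0.437.
p = a·p₁ + b·p₂ ≈ (0.289, 0.270, 0.918); φ = arcsin(p_z) ≈ 66.68°, λ = atan2(p_y, p_x) ≈ 43.02°.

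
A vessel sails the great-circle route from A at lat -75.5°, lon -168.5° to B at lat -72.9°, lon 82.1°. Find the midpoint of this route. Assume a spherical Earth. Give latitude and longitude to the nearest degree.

From cos δ = sin φ₁ sin φ₂ + cos φ₁ cos φ₂ cos Δλ, the central angle is δ ≈ 0.449 rad (25.7°).
Interpolate at f = 1/2 with slerp weights a = sin((1−f)δ)/sin δ ≈ 0.513, b = sin(fδ)/sin δ ≈ 0.513.
p = a·p₁ + b·p₂ ≈ (-0.105, 0.124, -0.987); φ = arcsin(p_z) ≈ -80.66°, λ = atan2(p_y, p_x) ≈ 130.34°.

≈ lat -81°, lon 130°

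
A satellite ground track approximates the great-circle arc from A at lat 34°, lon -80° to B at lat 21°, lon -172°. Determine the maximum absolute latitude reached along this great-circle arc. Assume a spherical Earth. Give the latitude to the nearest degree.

The great circle lies in the plane with unit normal n̂ = (p₁ × p₂)/|p₁ × p₂|.
Here n̂_z ≈ -0.785; the vertex latitude is φ_max = arccos|n̂_z| ≈ 38.2°.
Check via Clairaut: cos φ_max = |cos φ₁| · sin C = cos(34.0°)·sin(71.3°) ≈ 0.785, again giving ≈ 38.2°.

≈ 38°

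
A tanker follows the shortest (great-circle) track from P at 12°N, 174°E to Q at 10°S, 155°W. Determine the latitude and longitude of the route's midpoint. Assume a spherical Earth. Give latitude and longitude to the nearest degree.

≈ 1°N, 170°W

Convert each endpoint to a unit vector on the sphere (x = cos φ cos λ, y = cos φ sin λ, z = sin φ).
The central angle between the endpoints is δ = arccos(p₁·p₂) ≈ 0.661 rad (37.9°).
Interpolate at f = 1/2 with slerp weights a = sin((1−f)δ)/sin δ ≈ 0.529, b = sin(fδ)/sin δ ≈ 0.529.
p = a·p₁ + b·p₂ ≈ (-0.986, -0.166, 0.018); φ = arcsin(p_z) ≈ 1.04°, λ = atan2(p_y, p_x) ≈ -170.45°.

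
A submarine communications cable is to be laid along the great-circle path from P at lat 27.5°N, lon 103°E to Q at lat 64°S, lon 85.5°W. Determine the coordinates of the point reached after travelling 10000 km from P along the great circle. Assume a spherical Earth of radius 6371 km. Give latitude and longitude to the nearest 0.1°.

≈ lat 61.8°S, lon 116.2°E

Convert each endpoint to a unit vector on the sphere (x = cos φ cos λ, y = cos φ sin λ, z = sin φ).
The central angle between the endpoints is δ = arccos(p₁·p₂) ≈ 2.497 rad (143.1°). The total great-circle distance is δ·R ≈ 2.497 × 6371 ≈ 15911 km, so the target fraction is f = 10000/15911 ≈ 0.628.
Interpolate at f ≈ 0.628 with slerp weights a = sin((1−f)δ)/sin δ ≈ 1.333, b = sin(fδ)/sin δ ≈ 1.665.
p = a·p₁ + b·p₂ ≈ (-0.209, 0.424, -0.881); φ = arcsin(p_z) ≈ -61.80°, λ = atan2(p_y, p_x) ≈ 116.20°.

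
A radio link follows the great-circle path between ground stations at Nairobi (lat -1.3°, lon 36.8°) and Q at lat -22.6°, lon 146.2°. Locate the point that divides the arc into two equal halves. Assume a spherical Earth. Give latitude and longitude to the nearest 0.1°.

Convert each endpoint to a unit vector on the sphere (x = cos φ cos λ, y = cos φ sin λ, z = sin φ).
The central angle between the endpoints is δ = arccos(p₁·p₂) ≈ 1.873 rad (107.3°).
Interpolate at f = 1/2 with slerp weights a = sin((1−f)δ)/sin δ ≈ 0.844, b = sin(fδ)/sin δ ≈ 0.844.
p = a·p₁ + b·p₂ ≈ (0.028, 0.939, -0.343); φ = arcsin(p_z) ≈ -20.09°, λ = atan2(p_y, p_x) ≈ 88.28°.

≈ lat -20.1°, lon 88.3°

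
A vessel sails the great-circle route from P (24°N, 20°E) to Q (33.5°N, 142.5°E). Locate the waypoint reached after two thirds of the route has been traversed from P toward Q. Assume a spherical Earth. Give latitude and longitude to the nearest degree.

≈ (48°N, 102°E)

From cos δ = sin φ₁ sin φ₂ + cos φ₁ cos φ₂ cos Δλ, the central angle is δ ≈ 1.757 rad (100.7°).
Interpolate at f = 2/3 with slerp weights a = sin((1−f)δ)/sin δ ≈ 0.562, b = sin(fδ)/sin δ ≈ 0.937.
p = a·p₁ + b·p₂ ≈ (-0.137, 0.652, 0.746); φ = arcsin(p_z) ≈ 48.25°, λ = atan2(p_y, p_x) ≈ 101.90°.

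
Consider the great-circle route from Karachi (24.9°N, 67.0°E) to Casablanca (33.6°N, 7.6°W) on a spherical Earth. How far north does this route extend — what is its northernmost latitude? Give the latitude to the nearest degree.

≈ 36°N

The great circle lies in the plane with unit normal n̂ = (p₁ × p₂)/|p₁ × p₂|.
Here n̂_z ≈ -0.808; the vertex latitude is φ_max = arccos|n̂_z| ≈ 36.1°.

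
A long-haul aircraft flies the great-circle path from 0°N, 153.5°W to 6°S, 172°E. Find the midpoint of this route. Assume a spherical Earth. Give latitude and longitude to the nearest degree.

≈ 3°S, 171°W

The haversine formula gives a central angle δ ≈ 0.610 rad (35.0°) between the endpoints.
Interpolate at f = 1/2 with slerp weights a = sin((1−f)δ)/sin δ ≈ 0.524, b = sin(fδ)/sin δ ≈ 0.524.
p = a·p₁ + b·p₂ ≈ (-0.985, -0.161, -0.055); φ = arcsin(p_z) ≈ -3.14°, λ = atan2(p_y, p_x) ≈ -170.70°.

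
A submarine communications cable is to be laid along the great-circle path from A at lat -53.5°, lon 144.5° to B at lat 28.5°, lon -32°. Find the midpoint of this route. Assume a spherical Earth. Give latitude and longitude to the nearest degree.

Write both endpoints as unit vectors p₁, p₂ with components (cos φ cos λ, cos φ sin λ, sin φ).
The central angle between the endpoints is δ = arccos(p₁·p₂) ≈ 2.703 rad (154.9°).
Interpolate at f = 1/2 with slerp weights a = sin((1−f)δ)/sin δ ≈ 2.298, b = sin(fδ)/sin δ ≈ 2.298.
p = a·p₁ + b·p₂ ≈ (0.600, -0.276, -0.751); φ = arcsin(p_z) ≈ -48.66°, λ = atan2(p_y, p_x) ≈ -24.74°.

≈ lat -49°, lon -25°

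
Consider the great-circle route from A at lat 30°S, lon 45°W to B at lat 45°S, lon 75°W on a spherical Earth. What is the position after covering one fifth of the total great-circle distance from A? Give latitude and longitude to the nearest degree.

≈ lat 34°S, lon 50°W

From cos δ = sin φ₁ sin φ₂ + cos φ₁ cos φ₂ cos Δλ, the central angle is δ ≈ 0.487 rad (27.9°).
Interpolate at f = 1/5 with slerp weights a = sin((1−f)δ)/sin δ ≈ 0.812, b = sin(fδ)/sin δ ≈ 0.208.
p = a·p₁ + b·p₂ ≈ (0.535, -0.639, -0.553); φ = arcsin(p_z) ≈ -33.55°, λ = atan2(p_y, p_x) ≈ -50.06°.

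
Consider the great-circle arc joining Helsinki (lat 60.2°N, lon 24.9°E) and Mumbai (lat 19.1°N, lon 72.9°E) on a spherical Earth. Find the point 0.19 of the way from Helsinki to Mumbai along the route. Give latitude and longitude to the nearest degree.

The haversine formula gives a central angle δ ≈ 0.930 rad (53.3°) between the endpoints.
Interpolate at f = 0.19 with slerp weights a = sin((1−f)δ)/sin δ ≈ 0.853, b = sin(fδ)/sin δ ≈ 0.219.
p = a·p₁ + b·p₂ ≈ (0.446, 0.377, 0.812); φ = arcsin(p_z) ≈ 54.31°, λ = atan2(p_y, p_x) ≈ 40.20°.

≈ lat 54°N, lon 40°E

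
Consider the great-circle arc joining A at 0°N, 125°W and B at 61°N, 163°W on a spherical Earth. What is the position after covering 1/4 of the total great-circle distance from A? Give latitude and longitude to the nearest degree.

From cos δ = sin φ₁ sin φ₂ + cos φ₁ cos φ₂ cos Δλ, the central angle is δ ≈ 1.179 rad (67.5°).
Interpolate at f = 1/4 with slerp weights a = sin((1−f)δ)/sin δ ≈ 0.837, b = sin(fδ)/sin δ ≈ 0.314.
p = a·p₁ + b·p₂ ≈ (-0.626, -0.730, 0.275); φ = arcsin(p_z) ≈ 15.96°, λ = atan2(p_y, p_x) ≈ -130.60°.

≈ 16°N, 131°W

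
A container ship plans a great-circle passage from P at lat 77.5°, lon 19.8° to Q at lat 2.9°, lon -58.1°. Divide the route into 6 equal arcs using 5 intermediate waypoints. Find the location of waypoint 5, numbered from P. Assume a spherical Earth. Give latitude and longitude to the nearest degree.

The haversine formula gives a central angle δ ≈ 1.476 rad (84.6°) between the endpoints.
Interpolate at f = 5/6 with slerp weights a = sin((1−f)δ)/sin δ ≈ 0.245, b = sin(fδ)/sin δ ≈ 0.947.
p = a·p₁ + b·p₂ ≈ (0.549, -0.785, 0.287); φ = arcsin(p_z) ≈ 16.66°, λ = atan2(p_y, p_x) ≈ -55.00°.

≈ lat 17°, lon -55°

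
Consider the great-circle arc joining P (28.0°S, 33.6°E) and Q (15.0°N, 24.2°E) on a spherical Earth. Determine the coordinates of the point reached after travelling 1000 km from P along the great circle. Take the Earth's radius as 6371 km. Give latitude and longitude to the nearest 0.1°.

≈ (19.2°S, 31.4°E)

The haversine formula gives a central angle δ ≈ 0.767 rad (44.0°) between the endpoints. The total great-circle distance is δ·R ≈ 0.767 × 6371 ≈ 4887 km, so the target fraction is f = 1000/4887 ≈ 0.205.
Interpolate at f ≈ 0.205 with slerp weights a = sin((1−f)δ)/sin δ ≈ 0.826, b = sin(fδ)/sin δ ≈ 0.225.
p = a·p₁ + b·p₂ ≈ (0.806, 0.493, -0.329); φ = arcsin(p_z) ≈ -19.23°, λ = atan2(p_y, p_x) ≈ 31.44°.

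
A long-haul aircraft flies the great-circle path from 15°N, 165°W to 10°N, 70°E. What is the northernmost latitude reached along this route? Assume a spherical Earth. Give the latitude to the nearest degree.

≈ 26°N

The great circle lies in the plane with unit normal n̂ = (p₁ × p₂)/|p₁ × p₂|.
Here n̂_z ≈ -0.900; the vertex latitude is φ_max = arccos|n̂_z| ≈ 25.8°.
Check via Clairaut: cos φ_max = |cos φ₁| · sin C = cos(15.0°)·sin(68.7°) ≈ 0.900, again giving ≈ 25.8°.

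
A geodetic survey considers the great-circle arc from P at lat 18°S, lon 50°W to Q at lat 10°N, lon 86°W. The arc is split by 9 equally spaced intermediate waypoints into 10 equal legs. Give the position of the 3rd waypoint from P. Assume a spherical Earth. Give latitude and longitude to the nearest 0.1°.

≈ lat 9.9°S, lon 61.2°W

Write both endpoints as unit vectors p₁, p₂ with components (cos φ cos λ, cos φ sin λ, sin φ).
The central angle between the endpoints is δ = arccos(p₁·p₂) ≈ 0.790 rad (45.2°).
Interpolate at f = 3/10 with slerp weights a = sin((1−f)δ)/sin δ ≈ 0.739, b = sin(fδ)/sin δ ≈ 0.330.
p = a·p₁ + b·p₂ ≈ (0.475, -0.863, -0.171); φ = arcsin(p_z) ≈ -9.85°, λ = atan2(p_y, p_x) ≈ -61.20°.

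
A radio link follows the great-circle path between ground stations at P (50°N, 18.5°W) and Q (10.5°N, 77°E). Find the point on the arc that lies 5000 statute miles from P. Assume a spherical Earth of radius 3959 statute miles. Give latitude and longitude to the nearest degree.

Write both endpoints as unit vectors p₁, p₂ with components (cos φ cos λ, cos φ sin λ, sin φ).
The central angle between the endpoints is δ = arccos(p₁·p₂) ≈ 1.492 rad (85.5°). The total great-circle distance is δ·R ≈ 1.492 × 3959 ≈ 5906 mi, so the target fraction is f = 5000/5906 ≈ 0.847.
Interpolate at f ≈ 0.847 with slerp weights a = sin((1−f)δ)/sin δ ≈ 0.227, b = sin(fδ)/sin δ ≈ 0.956.
p = a·p₁ + b·p₂ ≈ (0.350, 0.869, 0.348); φ = arcsin(p_z) ≈ 20.39°, λ = atan2(p_y, p_x) ≈ 68.07°.

≈ (20°N, 68°E)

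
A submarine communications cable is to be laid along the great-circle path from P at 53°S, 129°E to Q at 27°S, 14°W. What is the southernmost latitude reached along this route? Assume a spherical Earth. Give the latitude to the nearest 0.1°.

The great circle lies in the plane with unit normal n̂ = (p₁ × p₂)/|p₁ × p₂|.
Here n̂_z ≈ -0.323; the vertex latitude is φ_max = arccos|n̂_z| ≈ 71.1°.

≈ 71.1°S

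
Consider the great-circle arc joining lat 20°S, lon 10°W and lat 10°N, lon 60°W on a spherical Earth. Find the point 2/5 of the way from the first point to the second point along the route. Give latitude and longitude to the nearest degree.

Write both endpoints as unit vectors p₁, p₂ with components (cos φ cos λ, cos φ sin λ, sin φ).
The central angle between the endpoints is δ = arccos(p₁·p₂) ≈ 1.006 rad (57.6°).
Interpolate at f = 2/5 with slerp weights a = sin((1−f)δ)/sin δ ≈ 0.672, b = sin(fδ)/sin δ ≈ 0.464.
p = a·p₁ + b·p₂ ≈ (0.850, -0.505, -0.149); φ = arcsin(p_z) ≈ -8.59°, λ = atan2(p_y, p_x) ≈ -30.71°.

≈ lat 9°S, lon 31°W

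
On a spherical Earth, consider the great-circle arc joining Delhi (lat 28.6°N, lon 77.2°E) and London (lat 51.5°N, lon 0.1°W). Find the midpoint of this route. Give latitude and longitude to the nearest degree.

Write both endpoints as unit vectors p₁, p₂ with components (cos φ cos λ, cos φ sin λ, sin φ).
The central angle between the endpoints is δ = arccos(p₁·p₂) ≈ 1.053 rad (60.3°).
Interpolate at f = 1/2 with slerp weights a = sin((1−f)δ)/sin δ ≈ 0.578, b = sin(fδ)/sin δ ≈ 0.578.
p = a·p₁ + b·p₂ ≈ (0.473, 0.495, 0.729); φ = arcsin(p_z) ≈ 46.84°, λ = atan2(p_y, p_x) ≈ 46.30°.

≈ lat 47°N, lon 46°E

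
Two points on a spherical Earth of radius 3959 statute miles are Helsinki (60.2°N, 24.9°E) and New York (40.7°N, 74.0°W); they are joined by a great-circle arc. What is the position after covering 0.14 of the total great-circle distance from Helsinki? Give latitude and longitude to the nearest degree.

≈ 63°N, 9°E

The haversine formula gives a central angle δ ≈ 1.038 rad (59.5°) between the endpoints.
Interpolate at f = 0.14 with slerp weights a = sin((1−f)δ)/sin δ ≈ 0.904, b = sin(fδ)/sin δ ≈ 0.168.
p = a·p₁ + b·p₂ ≈ (0.443, 0.067, 0.894); φ = arcsin(p_z) ≈ 63.41°, λ = atan2(p_y, p_x) ≈ 8.56°.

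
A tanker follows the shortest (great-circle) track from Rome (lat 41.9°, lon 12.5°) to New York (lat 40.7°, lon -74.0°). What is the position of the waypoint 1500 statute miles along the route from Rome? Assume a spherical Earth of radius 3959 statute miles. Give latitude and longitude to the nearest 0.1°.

≈ lat 49.7°, lon -16.8°

The haversine formula gives a central angle δ ≈ 1.082 rad (62.0°) between the endpoints. The total great-circle distance is δ·R ≈ 1.082 × 3959 ≈ 4282 mi, so the target fraction is f = 1500/4282 ≈ 0.350.
Interpolate at f ≈ 0.350 with slerp weights a = sin((1−f)δ)/sin δ ≈ 0.732, b = sin(fδ)/sin δ ≈ 0.419.
p = a·p₁ + b·p₂ ≈ (0.620, -0.187, 0.762); φ = arcsin(p_z) ≈ 49.66°, λ = atan2(p_y, p_x) ≈ -16.83°.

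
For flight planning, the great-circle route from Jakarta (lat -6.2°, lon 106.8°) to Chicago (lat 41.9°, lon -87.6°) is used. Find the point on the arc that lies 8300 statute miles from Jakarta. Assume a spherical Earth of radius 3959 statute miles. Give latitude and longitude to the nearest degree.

Write both endpoints as unit vectors p₁, p₂ with components (cos φ cos λ, cos φ sin λ, sin φ).
The central angle between the endpoints is δ = arccos(p₁·p₂) ≈ 2.480 rad (142.1°). The total great-circle distance is δ·R ≈ 2.480 × 3959 ≈ 9817 mi, so the target fraction is f = 8300/9817 ≈ 0.845.
Interpolate at f ≈ 0.845 with slerp weights a = sin((1−f)δ)/sin δ ≈ 0.608, b = sin(fδ)/sin δ ≈ 1.407.
p = a·p₁ + b·p₂ ≈ (-0.131, -0.468, 0.874); φ = arcsin(p_z) ≈ 60.95°, λ = atan2(p_y, p_x) ≈ -105.64°.

≈ lat 61°, lon -106°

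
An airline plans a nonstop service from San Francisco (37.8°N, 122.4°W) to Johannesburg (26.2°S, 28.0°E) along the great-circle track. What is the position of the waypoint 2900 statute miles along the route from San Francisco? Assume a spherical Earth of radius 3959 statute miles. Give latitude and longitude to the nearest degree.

≈ (37°N, 69°W)

The haversine formula gives a central angle δ ≈ 2.662 rad (152.5°) between the endpoints. The total great-circle distance is δ·R ≈ 2.662 × 3959 ≈ 10538 mi, so the target fraction is f = 2900/10538 ≈ 0.275.
Interpolate at f ≈ 0.275 with slerp weights a = sin((1−f)δ)/sin δ ≈ 2.028, b = sin(fδ)/sin δ ≈ 1.449.
p = a·p₁ + b·p₂ ≈ (0.289, -0.743, 0.604); φ = arcsin(p_z) ≈ 37.14°, λ = atan2(p_y, p_x) ≈ -68.76°.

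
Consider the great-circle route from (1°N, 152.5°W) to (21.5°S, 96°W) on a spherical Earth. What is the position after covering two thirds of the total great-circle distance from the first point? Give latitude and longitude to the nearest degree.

The haversine formula gives a central angle δ ≈ 1.039 rad (59.5°) between the endpoints.
Interpolate at f = 2/3 with slerp weights a = sin((1−f)δ)/sin δ ≈ 0.394, b = sin(fδ)/sin δ ≈ 0.741.
p = a·p₁ + b·p₂ ≈ (-0.421, -0.867, -0.265); φ = arcsin(p_z) ≈ -15.35°, λ = atan2(p_y, p_x) ≈ -115.91°.

≈ (15°S, 116°W)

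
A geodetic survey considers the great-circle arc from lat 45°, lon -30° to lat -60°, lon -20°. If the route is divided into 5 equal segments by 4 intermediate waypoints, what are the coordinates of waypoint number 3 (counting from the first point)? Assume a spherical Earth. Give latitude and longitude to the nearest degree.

≈ lat -18°, lon -25°

The haversine formula gives a central angle δ ≈ 1.838 rad (105.3°) between the endpoints.
Interpolate at f = 3/5 with slerp weights a = sin((1−f)δ)/sin δ ≈ 0.695, b = sin(fδ)/sin δ ≈ 0.925.
p = a·p₁ + b·p₂ ≈ (0.861, -0.404, -0.310); φ = arcsin(p_z) ≈ -18.04°, λ = atan2(p_y, p_x) ≈ -25.15°.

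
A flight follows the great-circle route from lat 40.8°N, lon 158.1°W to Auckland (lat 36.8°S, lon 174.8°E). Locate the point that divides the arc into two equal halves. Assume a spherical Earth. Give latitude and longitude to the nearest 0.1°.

The haversine formula gives a central angle δ ≈ 1.422 rad (81.5°) between the endpoints.
Interpolate at f = 1/2 with slerp weights a = sin((1−f)δ)/sin δ ≈ 0.660, b = sin(fδ)/sin δ ≈ 0.660.
p = a·p₁ + b·p₂ ≈ (-0.990, -0.138, 0.036); φ = arcsin(p_z) ≈ 2.06°, λ = atan2(p_y, p_x) ≈ -172.04°.

≈ lat 2.1°N, lon 172.0°W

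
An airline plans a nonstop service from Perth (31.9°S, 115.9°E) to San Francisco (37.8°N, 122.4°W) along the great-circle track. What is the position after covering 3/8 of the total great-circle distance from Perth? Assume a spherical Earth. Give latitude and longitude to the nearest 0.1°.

Write both endpoints as unit vectors p₁, p₂ with components (cos φ cos λ, cos φ sin λ, sin φ).
The central angle between the endpoints is δ = arccos(p₁·p₂) ≈ 2.314 rad (132.6°).
Interpolate at f = 3/8 with slerp weights a = sin((1−f)δ)/sin δ ≈ 1.347, b = sin(fδ)/sin δ ≈ 1.036.
p = a·p₁ + b·p₂ ≈ (-0.938, 0.338, -0.077); φ = arcsin(p_z) ≈ -4.42°, λ = atan2(p_y, p_x) ≈ 160.19°.

≈ (4.4°S, 160.2°E)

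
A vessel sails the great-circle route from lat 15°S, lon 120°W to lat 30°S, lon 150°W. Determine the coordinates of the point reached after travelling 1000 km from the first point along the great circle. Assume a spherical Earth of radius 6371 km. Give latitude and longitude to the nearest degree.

Write both endpoints as unit vectors p₁, p₂ with components (cos φ cos λ, cos φ sin λ, sin φ).
The central angle between the endpoints is δ = arccos(p₁·p₂) ≈ 0.547 rad (31.4°). The total great-circle distance is δ·R ≈ 0.547 × 6371 ≈ 3488 km, so the target fraction is f = 1000/3488 ≈ 0.287.
Interpolate at f ≈ 0.287 with slerp weights a = sin((1−f)δ)/sin δ ≈ 0.731, b = sin(fδ)/sin δ ≈ 0.300.
p = a·p₁ + b·p₂ ≈ (-0.578, -0.742, -0.339); φ = arcsin(p_z) ≈ -19.84°, λ = atan2(p_y, p_x) ≈ -127.95°.

≈ lat 20°S, lon 128°W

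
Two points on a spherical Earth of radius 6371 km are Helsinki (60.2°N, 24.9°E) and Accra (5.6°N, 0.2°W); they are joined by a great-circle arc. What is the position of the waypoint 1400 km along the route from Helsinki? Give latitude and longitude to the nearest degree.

Write both endpoints as unit vectors p₁, p₂ with components (cos φ cos λ, cos φ sin λ, sin φ).
The central angle between the endpoints is δ = arccos(p₁·p₂) ≈ 1.009 rad (57.8°). The total great-circle distance is δ·R ≈ 1.009 × 6371 ≈ 6429 km, so the target fraction is f = 1400/6429 ≈ 0.218.
Interpolate at f ≈ 0.218 with slerp weights a = sin((1−f)δ)/sin δ ≈ 0.839, b = sin(fδ)/sin δ ≈ 0.258.
p = a·p₁ + b·p₂ ≈ (0.634, 0.175, 0.753); φ = arcsin(p_z) ≈ 48.85°, λ = atan2(p_y, p_x) ≈ 15.39°.

≈ 49°N, 15°E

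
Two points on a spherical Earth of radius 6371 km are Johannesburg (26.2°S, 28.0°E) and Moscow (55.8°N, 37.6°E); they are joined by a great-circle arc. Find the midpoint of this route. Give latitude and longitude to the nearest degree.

The haversine formula gives a central angle δ ≈ 1.438 rad (82.4°) between the endpoints.
Interpolate at f = 1/2 with slerp weights a = sin((1−f)δ)/sin δ ≈ 0.665, b = sin(fδ)/sin δ ≈ 0.665.
p = a·p₁ + b·p₂ ≈ (0.822, 0.508, 0.256); φ = arcsin(p_z) ≈ 14.85°, λ = atan2(p_y, p_x) ≈ 31.70°.

≈ (15°N, 32°E)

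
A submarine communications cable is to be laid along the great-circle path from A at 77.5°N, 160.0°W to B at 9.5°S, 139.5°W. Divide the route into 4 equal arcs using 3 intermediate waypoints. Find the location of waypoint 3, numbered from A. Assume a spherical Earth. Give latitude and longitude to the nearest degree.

≈ 12°N, 141°W

The haversine formula gives a central angle δ ≈ 1.532 rad (87.8°) between the endpoints.
Interpolate at f = 3/4 with slerp weights a = sin((1−f)δ)/sin δ ≈ 0.374, b = sin(fδ)/sin δ ≈ 0.913.
p = a·p₁ + b·p₂ ≈ (-0.761, -0.613, 0.214); φ = arcsin(p_z) ≈ 12.38°, λ = atan2(p_y, p_x) ≈ -141.16°.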